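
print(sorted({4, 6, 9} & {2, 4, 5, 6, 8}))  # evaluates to [4, 6]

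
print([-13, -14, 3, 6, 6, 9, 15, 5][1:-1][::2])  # [-14, 6, 9]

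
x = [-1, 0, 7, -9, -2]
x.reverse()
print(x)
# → [-2, -9, 7, 0, -1]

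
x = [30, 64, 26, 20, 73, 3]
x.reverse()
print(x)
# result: [3, 73, 20, 26, 64, 30]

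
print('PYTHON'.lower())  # python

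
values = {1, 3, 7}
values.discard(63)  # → {1, 3, 7}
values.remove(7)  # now {1, 3}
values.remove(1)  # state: {3}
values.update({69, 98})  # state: {3, 69, 98}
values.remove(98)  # {3, 69}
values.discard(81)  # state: {3, 69}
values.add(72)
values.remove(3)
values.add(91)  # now {69, 72, 91}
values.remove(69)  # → {72, 91}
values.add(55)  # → {55, 72, 91}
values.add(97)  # {55, 72, 91, 97}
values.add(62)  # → {55, 62, 72, 91, 97}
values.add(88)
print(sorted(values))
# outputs [55, 62, 72, 88, 91, 97]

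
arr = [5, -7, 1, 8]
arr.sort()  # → [-7, 1, 5, 8]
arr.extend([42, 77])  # [-7, 1, 5, 8, 42, 77]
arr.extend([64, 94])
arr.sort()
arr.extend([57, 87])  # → [-7, 1, 5, 8, 42, 64, 77, 94, 57, 87]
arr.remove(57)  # [-7, 1, 5, 8, 42, 64, 77, 94, 87]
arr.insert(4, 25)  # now [-7, 1, 5, 8, 25, 42, 64, 77, 94, 87]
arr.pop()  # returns 87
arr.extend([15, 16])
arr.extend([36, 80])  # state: [-7, 1, 5, 8, 25, 42, 64, 77, 94, 15, 16, 36, 80]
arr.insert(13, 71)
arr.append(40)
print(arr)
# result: [-7, 1, 5, 8, 25, 42, 64, 77, 94, 15, 16, 36, 80, 71, 40]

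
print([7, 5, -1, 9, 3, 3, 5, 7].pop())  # 7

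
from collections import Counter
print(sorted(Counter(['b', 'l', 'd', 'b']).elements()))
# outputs ['b', 'b', 'd', 'l']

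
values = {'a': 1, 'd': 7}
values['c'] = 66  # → {'a': 1, 'd': 7, 'c': 66}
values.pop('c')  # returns 66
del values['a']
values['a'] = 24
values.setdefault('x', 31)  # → 31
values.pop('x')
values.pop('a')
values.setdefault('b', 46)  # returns 46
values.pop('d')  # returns 7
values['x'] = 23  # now {'b': 46, 'x': 23}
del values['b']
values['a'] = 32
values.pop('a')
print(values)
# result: {'x': 23}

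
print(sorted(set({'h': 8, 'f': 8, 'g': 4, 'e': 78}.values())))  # [4, 8, 78]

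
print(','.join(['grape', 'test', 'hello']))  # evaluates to grape,test,hello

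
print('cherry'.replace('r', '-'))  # che--y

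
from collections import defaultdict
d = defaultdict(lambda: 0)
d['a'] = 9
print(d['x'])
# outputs 0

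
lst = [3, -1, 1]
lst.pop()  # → 1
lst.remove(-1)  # [3]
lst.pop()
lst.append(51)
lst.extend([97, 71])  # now [51, 97, 71]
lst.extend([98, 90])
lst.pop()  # 90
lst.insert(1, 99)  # [51, 99, 97, 71, 98]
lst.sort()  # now [51, 71, 97, 98, 99]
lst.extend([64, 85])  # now [51, 71, 97, 98, 99, 64, 85]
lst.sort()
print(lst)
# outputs [51, 64, 71, 85, 97, 98, 99]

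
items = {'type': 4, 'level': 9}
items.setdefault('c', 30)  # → 30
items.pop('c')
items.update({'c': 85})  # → {'type': 4, 'level': 9, 'c': 85}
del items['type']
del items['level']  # {'c': 85}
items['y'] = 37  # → {'c': 85, 'y': 37}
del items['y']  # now {'c': 85}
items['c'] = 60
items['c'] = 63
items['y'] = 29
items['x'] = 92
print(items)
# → {'c': 63, 'y': 29, 'x': 92}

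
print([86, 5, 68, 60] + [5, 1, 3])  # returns [86, 5, 68, 60, 5, 1, 3]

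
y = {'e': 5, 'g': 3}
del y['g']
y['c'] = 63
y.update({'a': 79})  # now {'e': 5, 'c': 63, 'a': 79}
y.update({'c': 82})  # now {'e': 5, 'c': 82, 'a': 79}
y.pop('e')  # 5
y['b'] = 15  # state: {'c': 82, 'a': 79, 'b': 15}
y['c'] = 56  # {'c': 56, 'a': 79, 'b': 15}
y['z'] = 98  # {'c': 56, 'a': 79, 'b': 15, 'z': 98}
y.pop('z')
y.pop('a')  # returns 79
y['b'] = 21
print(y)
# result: {'c': 56, 'b': 21}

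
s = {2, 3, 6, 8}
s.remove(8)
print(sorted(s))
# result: [2, 3, 6]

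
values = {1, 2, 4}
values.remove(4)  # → {1, 2}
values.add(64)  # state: {1, 2, 64}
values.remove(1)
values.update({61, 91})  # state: {2, 61, 64, 91}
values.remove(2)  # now {61, 64, 91}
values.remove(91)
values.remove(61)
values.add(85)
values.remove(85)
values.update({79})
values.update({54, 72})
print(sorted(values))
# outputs [54, 64, 72, 79]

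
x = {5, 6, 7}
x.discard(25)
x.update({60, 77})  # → {5, 6, 7, 60, 77}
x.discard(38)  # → {5, 6, 7, 60, 77}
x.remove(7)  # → {5, 6, 60, 77}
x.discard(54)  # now {5, 6, 60, 77}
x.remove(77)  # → {5, 6, 60}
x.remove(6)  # {5, 60}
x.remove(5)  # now {60}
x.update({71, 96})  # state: {60, 71, 96}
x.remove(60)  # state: {71, 96}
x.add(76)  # {71, 76, 96}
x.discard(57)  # {71, 76, 96}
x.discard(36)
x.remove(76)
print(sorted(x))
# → [71, 96]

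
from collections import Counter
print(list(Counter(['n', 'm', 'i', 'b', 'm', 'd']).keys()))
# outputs ['n', 'm', 'i', 'b', 'd']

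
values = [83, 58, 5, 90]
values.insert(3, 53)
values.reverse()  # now [90, 53, 5, 58, 83]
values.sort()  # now [5, 53, 58, 83, 90]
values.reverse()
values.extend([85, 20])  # [90, 83, 58, 53, 5, 85, 20]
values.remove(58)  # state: [90, 83, 53, 5, 85, 20]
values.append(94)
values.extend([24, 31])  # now [90, 83, 53, 5, 85, 20, 94, 24, 31]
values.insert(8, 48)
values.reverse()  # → [31, 48, 24, 94, 20, 85, 5, 53, 83, 90]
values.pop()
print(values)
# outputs [31, 48, 24, 94, 20, 85, 5, 53, 83]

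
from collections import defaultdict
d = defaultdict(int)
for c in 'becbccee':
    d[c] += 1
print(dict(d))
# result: {'b': 2, 'e': 3, 'c': 3}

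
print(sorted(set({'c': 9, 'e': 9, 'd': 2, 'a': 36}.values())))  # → [2, 9, 36]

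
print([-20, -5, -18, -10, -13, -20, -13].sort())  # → None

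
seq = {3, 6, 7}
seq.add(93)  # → {3, 6, 7, 93}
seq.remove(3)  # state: {6, 7, 93}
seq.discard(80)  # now {6, 7, 93}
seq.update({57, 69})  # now {6, 7, 57, 69, 93}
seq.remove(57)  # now {6, 7, 69, 93}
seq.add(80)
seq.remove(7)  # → {6, 69, 80, 93}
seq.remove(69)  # {6, 80, 93}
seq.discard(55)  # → {6, 80, 93}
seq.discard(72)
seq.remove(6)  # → {80, 93}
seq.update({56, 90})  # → {56, 80, 90, 93}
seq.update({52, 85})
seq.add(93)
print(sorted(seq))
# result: [52, 56, 80, 85, 90, 93]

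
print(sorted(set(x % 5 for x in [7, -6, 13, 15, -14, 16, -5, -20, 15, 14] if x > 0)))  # [0, 1, 2, 3, 4]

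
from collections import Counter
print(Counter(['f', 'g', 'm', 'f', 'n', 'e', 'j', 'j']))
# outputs Counter({'f': 2, 'j': 2, 'g': 1, 'm': 1, 'n': 1, 'e': 1})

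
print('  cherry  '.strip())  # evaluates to cherry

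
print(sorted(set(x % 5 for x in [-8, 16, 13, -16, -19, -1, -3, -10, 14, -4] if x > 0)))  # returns [1, 3, 4]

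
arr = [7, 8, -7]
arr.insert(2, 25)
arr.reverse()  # [-7, 25, 8, 7]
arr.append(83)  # [-7, 25, 8, 7, 83]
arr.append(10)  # [-7, 25, 8, 7, 83, 10]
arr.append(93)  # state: [-7, 25, 8, 7, 83, 10, 93]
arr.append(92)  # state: [-7, 25, 8, 7, 83, 10, 93, 92]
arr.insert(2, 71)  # [-7, 25, 71, 8, 7, 83, 10, 93, 92]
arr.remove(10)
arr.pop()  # 92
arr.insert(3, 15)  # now [-7, 25, 71, 15, 8, 7, 83, 93]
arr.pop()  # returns 93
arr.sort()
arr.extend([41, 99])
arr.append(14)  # [-7, 7, 8, 15, 25, 71, 83, 41, 99, 14]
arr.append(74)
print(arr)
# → [-7, 7, 8, 15, 25, 71, 83, 41, 99, 14, 74]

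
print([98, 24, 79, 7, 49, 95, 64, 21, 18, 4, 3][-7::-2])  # [49, 79, 98]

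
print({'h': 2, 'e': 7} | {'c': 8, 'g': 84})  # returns {'h': 2, 'e': 7, 'c': 8, 'g': 84}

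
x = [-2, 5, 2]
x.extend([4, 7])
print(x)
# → [-2, 5, 2, 4, 7]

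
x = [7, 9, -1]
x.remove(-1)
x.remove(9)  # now [7]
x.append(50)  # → [7, 50]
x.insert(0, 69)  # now [69, 7, 50]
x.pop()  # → 50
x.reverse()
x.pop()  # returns 69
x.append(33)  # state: [7, 33]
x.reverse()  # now [33, 7]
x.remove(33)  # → [7]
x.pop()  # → 7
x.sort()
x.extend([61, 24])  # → [61, 24]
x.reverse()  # [24, 61]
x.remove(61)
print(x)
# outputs [24]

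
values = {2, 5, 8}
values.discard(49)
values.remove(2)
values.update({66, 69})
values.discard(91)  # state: {5, 8, 66, 69}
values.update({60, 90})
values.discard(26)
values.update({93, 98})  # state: {5, 8, 60, 66, 69, 90, 93, 98}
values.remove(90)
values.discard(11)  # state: {5, 8, 60, 66, 69, 93, 98}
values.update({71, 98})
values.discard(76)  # {5, 8, 60, 66, 69, 71, 93, 98}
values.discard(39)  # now {5, 8, 60, 66, 69, 71, 93, 98}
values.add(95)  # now {5, 8, 60, 66, 69, 71, 93, 95, 98}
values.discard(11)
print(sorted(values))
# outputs [5, 8, 60, 66, 69, 71, 93, 95, 98]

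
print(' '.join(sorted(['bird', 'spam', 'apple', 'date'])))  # apple bird date spam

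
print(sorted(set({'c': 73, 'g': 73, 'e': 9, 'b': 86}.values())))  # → [9, 73, 86]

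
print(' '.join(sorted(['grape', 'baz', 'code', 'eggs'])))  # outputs baz code eggs grape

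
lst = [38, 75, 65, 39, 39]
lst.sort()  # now [38, 39, 39, 65, 75]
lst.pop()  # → 75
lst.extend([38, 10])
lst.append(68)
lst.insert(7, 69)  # [38, 39, 39, 65, 38, 10, 68, 69]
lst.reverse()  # [69, 68, 10, 38, 65, 39, 39, 38]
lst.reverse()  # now [38, 39, 39, 65, 38, 10, 68, 69]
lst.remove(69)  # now [38, 39, 39, 65, 38, 10, 68]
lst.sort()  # [10, 38, 38, 39, 39, 65, 68]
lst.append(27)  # [10, 38, 38, 39, 39, 65, 68, 27]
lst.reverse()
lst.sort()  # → [10, 27, 38, 38, 39, 39, 65, 68]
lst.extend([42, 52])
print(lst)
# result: [10, 27, 38, 38, 39, 39, 65, 68, 42, 52]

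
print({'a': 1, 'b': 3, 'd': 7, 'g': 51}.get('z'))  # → None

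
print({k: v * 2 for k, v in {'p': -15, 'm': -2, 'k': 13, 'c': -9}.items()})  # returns {'p': -30, 'm': -4, 'k': 26, 'c': -18}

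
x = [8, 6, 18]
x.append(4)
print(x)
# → [8, 6, 18, 4]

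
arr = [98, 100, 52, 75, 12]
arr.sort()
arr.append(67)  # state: [12, 52, 75, 98, 100, 67]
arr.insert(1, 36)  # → [12, 36, 52, 75, 98, 100, 67]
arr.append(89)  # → [12, 36, 52, 75, 98, 100, 67, 89]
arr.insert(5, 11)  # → [12, 36, 52, 75, 98, 11, 100, 67, 89]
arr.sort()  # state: [11, 12, 36, 52, 67, 75, 89, 98, 100]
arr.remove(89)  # [11, 12, 36, 52, 67, 75, 98, 100]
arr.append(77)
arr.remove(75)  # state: [11, 12, 36, 52, 67, 98, 100, 77]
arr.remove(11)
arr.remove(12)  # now [36, 52, 67, 98, 100, 77]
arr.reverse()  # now [77, 100, 98, 67, 52, 36]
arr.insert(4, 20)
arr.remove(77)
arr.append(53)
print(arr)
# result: [100, 98, 67, 20, 52, 36, 53]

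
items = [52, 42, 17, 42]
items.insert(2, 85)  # [52, 42, 85, 17, 42]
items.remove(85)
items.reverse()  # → [42, 17, 42, 52]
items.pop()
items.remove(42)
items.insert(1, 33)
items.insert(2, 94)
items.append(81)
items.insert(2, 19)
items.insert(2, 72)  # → [17, 33, 72, 19, 94, 42, 81]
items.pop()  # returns 81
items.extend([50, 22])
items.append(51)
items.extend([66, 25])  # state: [17, 33, 72, 19, 94, 42, 50, 22, 51, 66, 25]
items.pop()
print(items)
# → [17, 33, 72, 19, 94, 42, 50, 22, 51, 66]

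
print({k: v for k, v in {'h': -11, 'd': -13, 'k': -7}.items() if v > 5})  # {}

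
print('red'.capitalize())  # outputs Red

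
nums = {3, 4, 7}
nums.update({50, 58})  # {3, 4, 7, 50, 58}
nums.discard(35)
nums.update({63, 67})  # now {3, 4, 7, 50, 58, 63, 67}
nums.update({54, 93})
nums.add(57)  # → {3, 4, 7, 50, 54, 57, 58, 63, 67, 93}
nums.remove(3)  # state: {4, 7, 50, 54, 57, 58, 63, 67, 93}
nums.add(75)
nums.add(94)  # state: {4, 7, 50, 54, 57, 58, 63, 67, 75, 93, 94}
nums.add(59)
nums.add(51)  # {4, 7, 50, 51, 54, 57, 58, 59, 63, 67, 75, 93, 94}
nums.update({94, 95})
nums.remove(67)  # {4, 7, 50, 51, 54, 57, 58, 59, 63, 75, 93, 94, 95}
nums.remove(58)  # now {4, 7, 50, 51, 54, 57, 59, 63, 75, 93, 94, 95}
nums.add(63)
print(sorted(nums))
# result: [4, 7, 50, 51, 54, 57, 59, 63, 75, 93, 94, 95]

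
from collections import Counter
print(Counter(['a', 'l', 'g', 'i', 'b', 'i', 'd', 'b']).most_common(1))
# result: [('i', 2)]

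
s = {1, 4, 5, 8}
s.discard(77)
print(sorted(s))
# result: [1, 4, 5, 8]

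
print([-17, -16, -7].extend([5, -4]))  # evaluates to None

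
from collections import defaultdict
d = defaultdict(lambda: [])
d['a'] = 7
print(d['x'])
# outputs []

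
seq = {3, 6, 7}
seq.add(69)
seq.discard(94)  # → {3, 6, 7, 69}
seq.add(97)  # {3, 6, 7, 69, 97}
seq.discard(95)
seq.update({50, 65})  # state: {3, 6, 7, 50, 65, 69, 97}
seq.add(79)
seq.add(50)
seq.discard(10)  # {3, 6, 7, 50, 65, 69, 79, 97}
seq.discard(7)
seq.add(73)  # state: {3, 6, 50, 65, 69, 73, 79, 97}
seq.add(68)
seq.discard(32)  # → {3, 6, 50, 65, 68, 69, 73, 79, 97}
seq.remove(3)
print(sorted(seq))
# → [6, 50, 65, 68, 69, 73, 79, 97]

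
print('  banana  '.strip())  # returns banana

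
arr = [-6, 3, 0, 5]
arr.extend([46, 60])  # [-6, 3, 0, 5, 46, 60]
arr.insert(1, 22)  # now [-6, 22, 3, 0, 5, 46, 60]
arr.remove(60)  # [-6, 22, 3, 0, 5, 46]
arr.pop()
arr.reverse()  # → [5, 0, 3, 22, -6]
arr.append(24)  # [5, 0, 3, 22, -6, 24]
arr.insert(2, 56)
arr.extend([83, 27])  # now [5, 0, 56, 3, 22, -6, 24, 83, 27]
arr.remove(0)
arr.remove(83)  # [5, 56, 3, 22, -6, 24, 27]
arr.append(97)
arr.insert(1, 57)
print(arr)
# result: [5, 57, 56, 3, 22, -6, 24, 27, 97]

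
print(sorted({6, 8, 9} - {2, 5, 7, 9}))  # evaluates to [6, 8]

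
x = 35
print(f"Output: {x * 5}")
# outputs Output: 175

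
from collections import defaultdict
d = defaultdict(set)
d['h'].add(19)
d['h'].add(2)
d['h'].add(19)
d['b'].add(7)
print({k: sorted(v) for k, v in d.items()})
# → {'h': [2, 19], 'b': [7]}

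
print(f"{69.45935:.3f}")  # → 69.459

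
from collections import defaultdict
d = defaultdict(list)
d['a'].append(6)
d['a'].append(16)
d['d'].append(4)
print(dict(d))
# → {'a': [6, 16], 'd': [4]}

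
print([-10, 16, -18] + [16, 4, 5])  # [-10, 16, -18, 16, 4, 5]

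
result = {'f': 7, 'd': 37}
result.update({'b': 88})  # {'f': 7, 'd': 37, 'b': 88}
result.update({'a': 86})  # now {'f': 7, 'd': 37, 'b': 88, 'a': 86}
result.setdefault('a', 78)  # 86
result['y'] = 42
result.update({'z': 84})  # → {'f': 7, 'd': 37, 'b': 88, 'a': 86, 'y': 42, 'z': 84}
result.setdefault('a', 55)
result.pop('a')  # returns 86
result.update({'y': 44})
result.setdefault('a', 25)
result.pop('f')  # 7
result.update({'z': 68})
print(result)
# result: {'d': 37, 'b': 88, 'y': 44, 'z': 68, 'a': 25}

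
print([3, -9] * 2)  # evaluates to [3, -9, 3, -9]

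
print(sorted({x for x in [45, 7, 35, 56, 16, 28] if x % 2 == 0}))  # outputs [16, 28, 56]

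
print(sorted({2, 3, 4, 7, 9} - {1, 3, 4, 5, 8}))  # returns [2, 7, 9]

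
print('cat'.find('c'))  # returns 0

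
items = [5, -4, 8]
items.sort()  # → [-4, 5, 8]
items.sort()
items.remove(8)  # [-4, 5]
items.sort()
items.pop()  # 5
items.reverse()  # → [-4]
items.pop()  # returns -4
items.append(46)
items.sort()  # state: [46]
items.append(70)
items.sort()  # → [46, 70]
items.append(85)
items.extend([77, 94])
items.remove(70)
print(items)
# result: [46, 85, 77, 94]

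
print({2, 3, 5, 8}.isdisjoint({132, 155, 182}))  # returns True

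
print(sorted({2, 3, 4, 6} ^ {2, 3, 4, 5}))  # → [5, 6]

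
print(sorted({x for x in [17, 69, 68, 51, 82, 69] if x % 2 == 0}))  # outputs [68, 82]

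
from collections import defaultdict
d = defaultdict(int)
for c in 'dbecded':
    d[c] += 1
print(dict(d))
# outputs {'d': 3, 'b': 1, 'e': 2, 'c': 1}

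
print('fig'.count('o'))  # 0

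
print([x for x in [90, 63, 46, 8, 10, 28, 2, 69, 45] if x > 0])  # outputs [90, 63, 46, 8, 10, 28, 2, 69, 45]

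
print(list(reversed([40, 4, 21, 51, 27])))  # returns [27, 51, 21, 4, 40]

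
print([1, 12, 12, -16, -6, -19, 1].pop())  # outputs 1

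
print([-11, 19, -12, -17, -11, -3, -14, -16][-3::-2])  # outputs [-3, -17, 19]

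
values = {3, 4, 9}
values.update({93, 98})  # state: {3, 4, 9, 93, 98}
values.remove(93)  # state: {3, 4, 9, 98}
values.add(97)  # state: {3, 4, 9, 97, 98}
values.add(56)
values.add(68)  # {3, 4, 9, 56, 68, 97, 98}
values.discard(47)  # {3, 4, 9, 56, 68, 97, 98}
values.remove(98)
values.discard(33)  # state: {3, 4, 9, 56, 68, 97}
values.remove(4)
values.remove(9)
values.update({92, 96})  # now {3, 56, 68, 92, 96, 97}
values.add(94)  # {3, 56, 68, 92, 94, 96, 97}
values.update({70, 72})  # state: {3, 56, 68, 70, 72, 92, 94, 96, 97}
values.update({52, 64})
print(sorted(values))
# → [3, 52, 56, 64, 68, 70, 72, 92, 94, 96, 97]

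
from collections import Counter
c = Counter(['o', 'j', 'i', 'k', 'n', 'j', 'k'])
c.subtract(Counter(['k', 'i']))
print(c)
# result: Counter({'j': 2, 'o': 1, 'k': 1, 'n': 1, 'i': 0})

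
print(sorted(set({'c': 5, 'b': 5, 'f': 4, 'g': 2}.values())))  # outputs [2, 4, 5]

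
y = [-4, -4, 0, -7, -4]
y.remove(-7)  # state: [-4, -4, 0, -4]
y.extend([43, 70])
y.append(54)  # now [-4, -4, 0, -4, 43, 70, 54]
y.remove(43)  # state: [-4, -4, 0, -4, 70, 54]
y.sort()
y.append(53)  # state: [-4, -4, -4, 0, 54, 70, 53]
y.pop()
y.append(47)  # [-4, -4, -4, 0, 54, 70, 47]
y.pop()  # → 47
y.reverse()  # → [70, 54, 0, -4, -4, -4]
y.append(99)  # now [70, 54, 0, -4, -4, -4, 99]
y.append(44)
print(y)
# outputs [70, 54, 0, -4, -4, -4, 99, 44]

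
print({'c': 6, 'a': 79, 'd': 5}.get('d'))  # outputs 5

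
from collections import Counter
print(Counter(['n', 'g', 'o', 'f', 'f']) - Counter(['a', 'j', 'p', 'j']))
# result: Counter({'f': 2, 'n': 1, 'g': 1, 'o': 1})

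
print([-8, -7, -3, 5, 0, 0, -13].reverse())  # None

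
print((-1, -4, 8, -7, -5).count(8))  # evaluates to 1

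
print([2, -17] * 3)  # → [2, -17, 2, -17, 2, -17]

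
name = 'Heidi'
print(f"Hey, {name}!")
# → Hey, Heidi!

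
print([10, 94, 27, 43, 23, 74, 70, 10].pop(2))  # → 27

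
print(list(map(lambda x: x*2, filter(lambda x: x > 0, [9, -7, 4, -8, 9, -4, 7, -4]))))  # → [18, 8, 18, 14]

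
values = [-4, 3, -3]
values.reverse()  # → [-3, 3, -4]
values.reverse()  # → [-4, 3, -3]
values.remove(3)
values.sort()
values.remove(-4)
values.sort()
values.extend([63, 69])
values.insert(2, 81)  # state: [-3, 63, 81, 69]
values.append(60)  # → [-3, 63, 81, 69, 60]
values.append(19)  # [-3, 63, 81, 69, 60, 19]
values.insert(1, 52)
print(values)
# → [-3, 52, 63, 81, 69, 60, 19]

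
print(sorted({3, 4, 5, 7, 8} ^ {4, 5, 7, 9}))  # [3, 8, 9]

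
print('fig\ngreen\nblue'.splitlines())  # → ['fig', 'green', 'blue']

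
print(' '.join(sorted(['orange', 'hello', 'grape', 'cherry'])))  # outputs cherry grape hello orange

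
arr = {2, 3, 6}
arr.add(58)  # {2, 3, 6, 58}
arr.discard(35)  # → {2, 3, 6, 58}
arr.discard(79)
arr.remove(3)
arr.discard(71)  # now {2, 6, 58}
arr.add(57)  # {2, 6, 57, 58}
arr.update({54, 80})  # {2, 6, 54, 57, 58, 80}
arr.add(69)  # {2, 6, 54, 57, 58, 69, 80}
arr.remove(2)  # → {6, 54, 57, 58, 69, 80}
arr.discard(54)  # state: {6, 57, 58, 69, 80}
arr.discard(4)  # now {6, 57, 58, 69, 80}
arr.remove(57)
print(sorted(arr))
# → [6, 58, 69, 80]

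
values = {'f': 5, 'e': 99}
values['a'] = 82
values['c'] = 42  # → {'f': 5, 'e': 99, 'a': 82, 'c': 42}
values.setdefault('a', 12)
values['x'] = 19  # {'f': 5, 'e': 99, 'a': 82, 'c': 42, 'x': 19}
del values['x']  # {'f': 5, 'e': 99, 'a': 82, 'c': 42}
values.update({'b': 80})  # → {'f': 5, 'e': 99, 'a': 82, 'c': 42, 'b': 80}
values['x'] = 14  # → {'f': 5, 'e': 99, 'a': 82, 'c': 42, 'b': 80, 'x': 14}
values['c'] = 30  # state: {'f': 5, 'e': 99, 'a': 82, 'c': 30, 'b': 80, 'x': 14}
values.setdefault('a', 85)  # 82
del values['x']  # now {'f': 5, 'e': 99, 'a': 82, 'c': 30, 'b': 80}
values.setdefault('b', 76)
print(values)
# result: {'f': 5, 'e': 99, 'a': 82, 'c': 30, 'b': 80}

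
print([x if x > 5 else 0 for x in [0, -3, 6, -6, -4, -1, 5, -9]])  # [0, 0, 6, 0, 0, 0, 0, 0]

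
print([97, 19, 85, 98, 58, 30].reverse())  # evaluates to None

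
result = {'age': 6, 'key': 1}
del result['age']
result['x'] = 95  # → {'key': 1, 'x': 95}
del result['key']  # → {'x': 95}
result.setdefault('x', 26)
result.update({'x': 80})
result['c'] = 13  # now {'x': 80, 'c': 13}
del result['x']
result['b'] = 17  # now {'c': 13, 'b': 17}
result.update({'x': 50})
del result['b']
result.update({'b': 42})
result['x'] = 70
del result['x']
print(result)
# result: {'c': 13, 'b': 42}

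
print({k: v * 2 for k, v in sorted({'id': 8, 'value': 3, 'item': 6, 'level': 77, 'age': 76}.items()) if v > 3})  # {'age': 152, 'id': 16, 'item': 12, 'level': 154}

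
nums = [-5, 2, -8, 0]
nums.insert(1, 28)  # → [-5, 28, 2, -8, 0]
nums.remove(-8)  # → [-5, 28, 2, 0]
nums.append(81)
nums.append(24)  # [-5, 28, 2, 0, 81, 24]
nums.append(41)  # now [-5, 28, 2, 0, 81, 24, 41]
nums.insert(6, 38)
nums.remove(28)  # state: [-5, 2, 0, 81, 24, 38, 41]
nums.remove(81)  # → [-5, 2, 0, 24, 38, 41]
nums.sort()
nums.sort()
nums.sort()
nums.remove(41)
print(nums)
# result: [-5, 0, 2, 24, 38]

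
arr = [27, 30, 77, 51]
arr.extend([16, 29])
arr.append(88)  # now [27, 30, 77, 51, 16, 29, 88]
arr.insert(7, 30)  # [27, 30, 77, 51, 16, 29, 88, 30]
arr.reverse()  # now [30, 88, 29, 16, 51, 77, 30, 27]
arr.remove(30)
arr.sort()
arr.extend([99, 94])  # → [16, 27, 29, 30, 51, 77, 88, 99, 94]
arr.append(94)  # [16, 27, 29, 30, 51, 77, 88, 99, 94, 94]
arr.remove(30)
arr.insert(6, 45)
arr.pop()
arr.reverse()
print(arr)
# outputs [94, 99, 45, 88, 77, 51, 29, 27, 16]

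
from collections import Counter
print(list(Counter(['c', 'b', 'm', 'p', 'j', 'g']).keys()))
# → ['c', 'b', 'm', 'p', 'j', 'g']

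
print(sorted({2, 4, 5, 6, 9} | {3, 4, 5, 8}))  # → [2, 3, 4, 5, 6, 8, 9]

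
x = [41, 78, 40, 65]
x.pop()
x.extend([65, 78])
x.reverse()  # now [78, 65, 40, 78, 41]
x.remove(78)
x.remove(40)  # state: [65, 78, 41]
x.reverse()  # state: [41, 78, 65]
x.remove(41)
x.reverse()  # [65, 78]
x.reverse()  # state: [78, 65]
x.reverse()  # [65, 78]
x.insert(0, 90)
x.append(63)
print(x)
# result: [90, 65, 78, 63]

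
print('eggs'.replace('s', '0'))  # egg0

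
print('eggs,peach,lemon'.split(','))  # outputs ['eggs', 'peach', 'lemon']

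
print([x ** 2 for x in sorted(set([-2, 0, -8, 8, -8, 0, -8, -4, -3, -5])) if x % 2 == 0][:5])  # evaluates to [64, 16, 4, 0, 64]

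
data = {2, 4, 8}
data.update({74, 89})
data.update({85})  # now {2, 4, 8, 74, 85, 89}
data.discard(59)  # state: {2, 4, 8, 74, 85, 89}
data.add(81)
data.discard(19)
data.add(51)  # {2, 4, 8, 51, 74, 81, 85, 89}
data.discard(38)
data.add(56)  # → {2, 4, 8, 51, 56, 74, 81, 85, 89}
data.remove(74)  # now {2, 4, 8, 51, 56, 81, 85, 89}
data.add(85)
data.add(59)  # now {2, 4, 8, 51, 56, 59, 81, 85, 89}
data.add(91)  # {2, 4, 8, 51, 56, 59, 81, 85, 89, 91}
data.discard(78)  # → {2, 4, 8, 51, 56, 59, 81, 85, 89, 91}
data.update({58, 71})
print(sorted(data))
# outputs [2, 4, 8, 51, 56, 58, 59, 71, 81, 85, 89, 91]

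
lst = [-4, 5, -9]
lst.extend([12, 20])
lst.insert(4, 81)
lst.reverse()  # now [20, 81, 12, -9, 5, -4]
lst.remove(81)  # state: [20, 12, -9, 5, -4]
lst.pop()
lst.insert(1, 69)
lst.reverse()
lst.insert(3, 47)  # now [5, -9, 12, 47, 69, 20]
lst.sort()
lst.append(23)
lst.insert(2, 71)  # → [-9, 5, 71, 12, 20, 47, 69, 23]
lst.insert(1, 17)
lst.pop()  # 23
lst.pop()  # 69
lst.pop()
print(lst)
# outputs [-9, 17, 5, 71, 12, 20]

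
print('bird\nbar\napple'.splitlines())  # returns ['bird', 'bar', 'apple']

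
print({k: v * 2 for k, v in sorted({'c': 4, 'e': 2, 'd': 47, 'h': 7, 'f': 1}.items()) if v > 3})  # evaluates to {'c': 8, 'd': 94, 'h': 14}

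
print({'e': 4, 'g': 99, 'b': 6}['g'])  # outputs 99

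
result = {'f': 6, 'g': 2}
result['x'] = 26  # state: {'f': 6, 'g': 2, 'x': 26}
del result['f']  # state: {'g': 2, 'x': 26}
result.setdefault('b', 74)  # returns 74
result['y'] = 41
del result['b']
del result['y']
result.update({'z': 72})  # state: {'g': 2, 'x': 26, 'z': 72}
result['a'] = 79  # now {'g': 2, 'x': 26, 'z': 72, 'a': 79}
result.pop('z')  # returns 72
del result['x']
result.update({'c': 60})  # {'g': 2, 'a': 79, 'c': 60}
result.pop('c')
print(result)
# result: {'g': 2, 'a': 79}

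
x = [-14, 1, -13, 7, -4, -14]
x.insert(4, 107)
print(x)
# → [-14, 1, -13, 7, 107, -4, -14]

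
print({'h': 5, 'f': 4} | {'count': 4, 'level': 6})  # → {'h': 5, 'f': 4, 'count': 4, 'level': 6}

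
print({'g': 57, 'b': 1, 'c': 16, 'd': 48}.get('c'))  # 16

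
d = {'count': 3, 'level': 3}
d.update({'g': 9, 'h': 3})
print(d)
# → {'count': 3, 'level': 3, 'g': 9, 'h': 3}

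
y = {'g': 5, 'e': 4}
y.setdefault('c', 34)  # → 34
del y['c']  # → {'g': 5, 'e': 4}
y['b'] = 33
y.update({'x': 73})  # {'g': 5, 'e': 4, 'b': 33, 'x': 73}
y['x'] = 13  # {'g': 5, 'e': 4, 'b': 33, 'x': 13}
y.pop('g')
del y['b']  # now {'e': 4, 'x': 13}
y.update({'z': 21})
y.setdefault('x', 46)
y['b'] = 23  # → {'e': 4, 'x': 13, 'z': 21, 'b': 23}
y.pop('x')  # 13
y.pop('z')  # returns 21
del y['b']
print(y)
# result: {'e': 4}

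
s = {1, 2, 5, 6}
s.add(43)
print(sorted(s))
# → [1, 2, 5, 6, 43]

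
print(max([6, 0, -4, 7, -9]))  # 7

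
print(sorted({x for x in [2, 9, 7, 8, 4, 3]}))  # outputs [2, 3, 4, 7, 8, 9]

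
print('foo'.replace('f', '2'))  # 2oo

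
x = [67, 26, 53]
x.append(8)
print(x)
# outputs [67, 26, 53, 8]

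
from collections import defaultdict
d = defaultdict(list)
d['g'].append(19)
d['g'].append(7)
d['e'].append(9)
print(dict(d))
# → {'g': [19, 7], 'e': [9]}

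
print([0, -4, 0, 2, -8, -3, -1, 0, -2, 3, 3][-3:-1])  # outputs [-2, 3]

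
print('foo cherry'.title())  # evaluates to Foo Cherry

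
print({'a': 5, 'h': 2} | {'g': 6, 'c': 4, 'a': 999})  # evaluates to {'a': 999, 'h': 2, 'g': 6, 'c': 4}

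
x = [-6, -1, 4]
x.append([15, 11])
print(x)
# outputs [-6, -1, 4, [15, 11]]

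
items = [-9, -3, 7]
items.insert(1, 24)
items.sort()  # [-9, -3, 7, 24]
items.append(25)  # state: [-9, -3, 7, 24, 25]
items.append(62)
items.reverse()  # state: [62, 25, 24, 7, -3, -9]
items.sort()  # [-9, -3, 7, 24, 25, 62]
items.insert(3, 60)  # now [-9, -3, 7, 60, 24, 25, 62]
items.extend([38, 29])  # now [-9, -3, 7, 60, 24, 25, 62, 38, 29]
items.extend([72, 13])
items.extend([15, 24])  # [-9, -3, 7, 60, 24, 25, 62, 38, 29, 72, 13, 15, 24]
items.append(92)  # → [-9, -3, 7, 60, 24, 25, 62, 38, 29, 72, 13, 15, 24, 92]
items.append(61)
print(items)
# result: [-9, -3, 7, 60, 24, 25, 62, 38, 29, 72, 13, 15, 24, 92, 61]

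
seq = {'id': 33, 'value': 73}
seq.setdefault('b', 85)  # 85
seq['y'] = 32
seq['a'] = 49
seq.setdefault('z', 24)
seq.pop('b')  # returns 85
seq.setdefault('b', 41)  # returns 41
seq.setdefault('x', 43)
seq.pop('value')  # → 73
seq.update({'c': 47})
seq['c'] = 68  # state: {'id': 33, 'y': 32, 'a': 49, 'z': 24, 'b': 41, 'x': 43, 'c': 68}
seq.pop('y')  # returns 32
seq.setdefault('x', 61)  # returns 43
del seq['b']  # {'id': 33, 'a': 49, 'z': 24, 'x': 43, 'c': 68}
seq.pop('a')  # 49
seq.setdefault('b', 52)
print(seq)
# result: {'id': 33, 'z': 24, 'x': 43, 'c': 68, 'b': 52}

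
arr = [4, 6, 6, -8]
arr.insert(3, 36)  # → [4, 6, 6, 36, -8]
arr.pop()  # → -8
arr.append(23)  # [4, 6, 6, 36, 23]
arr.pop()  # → 23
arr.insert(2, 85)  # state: [4, 6, 85, 6, 36]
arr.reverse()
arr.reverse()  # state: [4, 6, 85, 6, 36]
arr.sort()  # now [4, 6, 6, 36, 85]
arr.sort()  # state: [4, 6, 6, 36, 85]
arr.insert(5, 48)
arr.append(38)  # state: [4, 6, 6, 36, 85, 48, 38]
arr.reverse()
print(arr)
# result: [38, 48, 85, 36, 6, 6, 4]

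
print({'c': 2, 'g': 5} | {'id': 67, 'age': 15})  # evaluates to {'c': 2, 'g': 5, 'id': 67, 'age': 15}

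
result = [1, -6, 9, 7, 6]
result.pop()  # 6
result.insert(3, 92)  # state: [1, -6, 9, 92, 7]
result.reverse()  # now [7, 92, 9, -6, 1]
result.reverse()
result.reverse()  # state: [7, 92, 9, -6, 1]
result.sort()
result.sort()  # [-6, 1, 7, 9, 92]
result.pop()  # 92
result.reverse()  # [9, 7, 1, -6]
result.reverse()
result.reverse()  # [9, 7, 1, -6]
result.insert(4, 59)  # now [9, 7, 1, -6, 59]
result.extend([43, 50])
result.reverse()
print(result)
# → [50, 43, 59, -6, 1, 7, 9]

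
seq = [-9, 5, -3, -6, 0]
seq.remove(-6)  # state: [-9, 5, -3, 0]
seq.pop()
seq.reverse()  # [-3, 5, -9]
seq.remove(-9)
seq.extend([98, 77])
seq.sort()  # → [-3, 5, 77, 98]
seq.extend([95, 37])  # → [-3, 5, 77, 98, 95, 37]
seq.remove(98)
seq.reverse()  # [37, 95, 77, 5, -3]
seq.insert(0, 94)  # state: [94, 37, 95, 77, 5, -3]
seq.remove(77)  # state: [94, 37, 95, 5, -3]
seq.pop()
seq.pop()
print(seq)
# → [94, 37, 95]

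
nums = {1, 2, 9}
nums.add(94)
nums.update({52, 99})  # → {1, 2, 9, 52, 94, 99}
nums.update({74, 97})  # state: {1, 2, 9, 52, 74, 94, 97, 99}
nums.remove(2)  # {1, 9, 52, 74, 94, 97, 99}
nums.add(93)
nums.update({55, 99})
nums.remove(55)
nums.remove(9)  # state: {1, 52, 74, 93, 94, 97, 99}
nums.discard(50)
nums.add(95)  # {1, 52, 74, 93, 94, 95, 97, 99}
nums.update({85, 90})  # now {1, 52, 74, 85, 90, 93, 94, 95, 97, 99}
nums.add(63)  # {1, 52, 63, 74, 85, 90, 93, 94, 95, 97, 99}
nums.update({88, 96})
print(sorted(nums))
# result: [1, 52, 63, 74, 85, 88, 90, 93, 94, 95, 96, 97, 99]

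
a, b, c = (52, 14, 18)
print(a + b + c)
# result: 84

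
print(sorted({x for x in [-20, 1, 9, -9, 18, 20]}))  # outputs [-20, -9, 1, 9, 18, 20]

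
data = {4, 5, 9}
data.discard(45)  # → {4, 5, 9}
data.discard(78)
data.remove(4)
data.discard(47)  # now {5, 9}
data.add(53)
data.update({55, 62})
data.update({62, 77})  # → {5, 9, 53, 55, 62, 77}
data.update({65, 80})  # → {5, 9, 53, 55, 62, 65, 77, 80}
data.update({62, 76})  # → {5, 9, 53, 55, 62, 65, 76, 77, 80}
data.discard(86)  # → {5, 9, 53, 55, 62, 65, 76, 77, 80}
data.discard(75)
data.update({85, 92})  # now {5, 9, 53, 55, 62, 65, 76, 77, 80, 85, 92}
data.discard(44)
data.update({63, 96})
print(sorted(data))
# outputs [5, 9, 53, 55, 62, 63, 65, 76, 77, 80, 85, 92, 96]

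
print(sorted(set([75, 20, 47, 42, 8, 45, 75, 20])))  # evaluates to [8, 20, 42, 45, 47, 75]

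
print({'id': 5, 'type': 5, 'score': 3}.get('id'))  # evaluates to 5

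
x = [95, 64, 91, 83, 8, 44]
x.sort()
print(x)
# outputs [8, 44, 64, 83, 91, 95]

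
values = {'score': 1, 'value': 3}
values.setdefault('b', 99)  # 99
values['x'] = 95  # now {'score': 1, 'value': 3, 'b': 99, 'x': 95}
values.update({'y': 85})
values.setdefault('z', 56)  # 56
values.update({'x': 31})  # {'score': 1, 'value': 3, 'b': 99, 'x': 31, 'y': 85, 'z': 56}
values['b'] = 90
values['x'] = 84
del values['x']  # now {'score': 1, 'value': 3, 'b': 90, 'y': 85, 'z': 56}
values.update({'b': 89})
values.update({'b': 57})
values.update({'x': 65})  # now {'score': 1, 'value': 3, 'b': 57, 'y': 85, 'z': 56, 'x': 65}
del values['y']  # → {'score': 1, 'value': 3, 'b': 57, 'z': 56, 'x': 65}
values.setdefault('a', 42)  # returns 42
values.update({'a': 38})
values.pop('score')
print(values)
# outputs {'value': 3, 'b': 57, 'z': 56, 'x': 65, 'a': 38}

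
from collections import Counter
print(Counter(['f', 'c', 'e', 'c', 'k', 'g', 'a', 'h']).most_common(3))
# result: [('c', 2), ('f', 1), ('e', 1)]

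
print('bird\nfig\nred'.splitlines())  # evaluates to ['bird', 'fig', 'red']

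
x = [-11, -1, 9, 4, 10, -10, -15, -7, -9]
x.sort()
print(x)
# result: [-15, -11, -10, -9, -7, -1, 4, 9, 10]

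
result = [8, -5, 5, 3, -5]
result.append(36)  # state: [8, -5, 5, 3, -5, 36]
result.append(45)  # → [8, -5, 5, 3, -5, 36, 45]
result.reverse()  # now [45, 36, -5, 3, 5, -5, 8]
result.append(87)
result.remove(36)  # [45, -5, 3, 5, -5, 8, 87]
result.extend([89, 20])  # [45, -5, 3, 5, -5, 8, 87, 89, 20]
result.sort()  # [-5, -5, 3, 5, 8, 20, 45, 87, 89]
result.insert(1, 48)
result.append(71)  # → [-5, 48, -5, 3, 5, 8, 20, 45, 87, 89, 71]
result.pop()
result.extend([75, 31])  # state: [-5, 48, -5, 3, 5, 8, 20, 45, 87, 89, 75, 31]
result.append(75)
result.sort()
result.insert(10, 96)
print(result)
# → [-5, -5, 3, 5, 8, 20, 31, 45, 48, 75, 96, 75, 87, 89]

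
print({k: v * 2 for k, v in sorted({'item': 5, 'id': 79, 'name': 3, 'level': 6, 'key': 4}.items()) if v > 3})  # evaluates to {'id': 158, 'item': 10, 'key': 8, 'level': 12}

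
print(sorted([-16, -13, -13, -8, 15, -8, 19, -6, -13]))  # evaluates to [-16, -13, -13, -13, -8, -8, -6, 15, 19]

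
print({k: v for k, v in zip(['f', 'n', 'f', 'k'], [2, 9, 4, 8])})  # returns {'f': 4, 'n': 9, 'k': 8}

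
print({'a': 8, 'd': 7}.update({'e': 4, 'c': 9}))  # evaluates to None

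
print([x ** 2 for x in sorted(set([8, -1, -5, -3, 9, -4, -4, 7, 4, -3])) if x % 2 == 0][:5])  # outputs [16, 16, 64]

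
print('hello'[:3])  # hel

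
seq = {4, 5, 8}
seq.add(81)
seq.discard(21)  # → {4, 5, 8, 81}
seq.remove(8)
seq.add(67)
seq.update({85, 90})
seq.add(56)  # {4, 5, 56, 67, 81, 85, 90}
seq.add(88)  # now {4, 5, 56, 67, 81, 85, 88, 90}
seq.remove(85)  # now {4, 5, 56, 67, 81, 88, 90}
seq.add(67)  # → {4, 5, 56, 67, 81, 88, 90}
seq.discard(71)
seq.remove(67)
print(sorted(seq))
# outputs [4, 5, 56, 81, 88, 90]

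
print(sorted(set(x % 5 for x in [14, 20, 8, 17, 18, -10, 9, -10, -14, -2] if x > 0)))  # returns [0, 2, 3, 4]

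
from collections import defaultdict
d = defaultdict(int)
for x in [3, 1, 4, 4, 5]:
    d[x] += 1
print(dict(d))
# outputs {3: 1, 1: 1, 4: 2, 5: 1}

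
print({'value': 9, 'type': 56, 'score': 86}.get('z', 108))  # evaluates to 108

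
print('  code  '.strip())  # code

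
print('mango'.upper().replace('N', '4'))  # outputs MA4GO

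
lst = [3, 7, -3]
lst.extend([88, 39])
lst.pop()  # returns 39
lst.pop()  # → 88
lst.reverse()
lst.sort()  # [-3, 3, 7]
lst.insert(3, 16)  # [-3, 3, 7, 16]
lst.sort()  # [-3, 3, 7, 16]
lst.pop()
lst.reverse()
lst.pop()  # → -3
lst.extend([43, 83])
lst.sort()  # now [3, 7, 43, 83]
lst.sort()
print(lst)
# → [3, 7, 43, 83]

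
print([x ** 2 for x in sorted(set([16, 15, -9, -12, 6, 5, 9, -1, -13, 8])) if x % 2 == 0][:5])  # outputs [144, 36, 64, 256]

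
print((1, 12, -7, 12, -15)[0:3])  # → (1, 12, -7)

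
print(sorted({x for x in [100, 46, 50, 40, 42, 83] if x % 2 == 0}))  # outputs [40, 42, 46, 50, 100]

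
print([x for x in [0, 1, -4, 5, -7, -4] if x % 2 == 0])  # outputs [0, -4, -4]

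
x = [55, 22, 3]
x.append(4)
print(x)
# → [55, 22, 3, 4]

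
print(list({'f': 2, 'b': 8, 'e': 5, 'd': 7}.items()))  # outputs [('f', 2), ('b', 8), ('e', 5), ('d', 7)]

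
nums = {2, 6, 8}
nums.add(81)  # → {2, 6, 8, 81}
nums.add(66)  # {2, 6, 8, 66, 81}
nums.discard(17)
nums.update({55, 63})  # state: {2, 6, 8, 55, 63, 66, 81}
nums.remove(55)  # {2, 6, 8, 63, 66, 81}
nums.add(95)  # {2, 6, 8, 63, 66, 81, 95}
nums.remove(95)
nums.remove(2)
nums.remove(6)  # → {8, 63, 66, 81}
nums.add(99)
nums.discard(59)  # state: {8, 63, 66, 81, 99}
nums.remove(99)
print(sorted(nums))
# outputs [8, 63, 66, 81]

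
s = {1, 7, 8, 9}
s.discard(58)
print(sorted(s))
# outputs [1, 7, 8, 9]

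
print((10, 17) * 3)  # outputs (10, 17, 10, 17, 10, 17)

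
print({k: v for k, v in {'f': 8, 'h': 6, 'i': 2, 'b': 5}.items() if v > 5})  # {'f': 8, 'h': 6}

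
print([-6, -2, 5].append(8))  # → None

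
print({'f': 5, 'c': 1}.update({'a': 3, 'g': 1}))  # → None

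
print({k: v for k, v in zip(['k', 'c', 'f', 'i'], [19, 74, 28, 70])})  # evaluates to {'k': 19, 'c': 74, 'f': 28, 'i': 70}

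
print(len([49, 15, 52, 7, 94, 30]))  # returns 6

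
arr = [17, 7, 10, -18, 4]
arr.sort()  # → [-18, 4, 7, 10, 17]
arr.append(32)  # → [-18, 4, 7, 10, 17, 32]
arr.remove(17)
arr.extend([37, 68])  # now [-18, 4, 7, 10, 32, 37, 68]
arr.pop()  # 68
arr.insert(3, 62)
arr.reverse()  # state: [37, 32, 10, 62, 7, 4, -18]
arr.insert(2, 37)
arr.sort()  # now [-18, 4, 7, 10, 32, 37, 37, 62]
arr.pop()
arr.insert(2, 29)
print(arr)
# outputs [-18, 4, 29, 7, 10, 32, 37, 37]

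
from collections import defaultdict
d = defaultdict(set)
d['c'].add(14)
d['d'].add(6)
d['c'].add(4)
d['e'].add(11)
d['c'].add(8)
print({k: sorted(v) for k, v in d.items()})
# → {'c': [4, 8, 14], 'd': [6], 'e': [11]}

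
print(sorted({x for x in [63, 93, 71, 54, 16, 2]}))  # [2, 16, 54, 63, 71, 93]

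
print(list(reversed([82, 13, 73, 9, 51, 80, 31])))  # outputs [31, 80, 51, 9, 73, 13, 82]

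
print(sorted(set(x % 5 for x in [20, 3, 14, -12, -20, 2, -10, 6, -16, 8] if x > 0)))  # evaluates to [0, 1, 2, 3, 4]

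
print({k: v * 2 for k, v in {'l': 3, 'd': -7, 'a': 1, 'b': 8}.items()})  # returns {'l': 6, 'd': -14, 'a': 2, 'b': 16}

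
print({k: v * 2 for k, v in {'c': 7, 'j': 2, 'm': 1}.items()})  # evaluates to {'c': 14, 'j': 4, 'm': 2}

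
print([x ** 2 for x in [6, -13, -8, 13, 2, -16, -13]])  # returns [36, 169, 64, 169, 4, 256, 169]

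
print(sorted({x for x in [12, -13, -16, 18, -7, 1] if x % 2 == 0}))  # [-16, 12, 18]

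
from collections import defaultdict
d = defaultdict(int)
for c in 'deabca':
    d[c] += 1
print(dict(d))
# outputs {'d': 1, 'e': 1, 'a': 2, 'b': 1, 'c': 1}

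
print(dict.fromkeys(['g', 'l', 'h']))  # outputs {'g': None, 'l': None, 'h': None}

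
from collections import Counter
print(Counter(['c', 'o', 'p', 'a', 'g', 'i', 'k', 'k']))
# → Counter({'k': 2, 'c': 1, 'o': 1, 'p': 1, 'a': 1, 'g': 1, 'i': 1})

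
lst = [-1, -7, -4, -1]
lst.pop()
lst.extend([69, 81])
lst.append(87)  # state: [-1, -7, -4, 69, 81, 87]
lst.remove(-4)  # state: [-1, -7, 69, 81, 87]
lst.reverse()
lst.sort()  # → [-7, -1, 69, 81, 87]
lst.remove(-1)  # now [-7, 69, 81, 87]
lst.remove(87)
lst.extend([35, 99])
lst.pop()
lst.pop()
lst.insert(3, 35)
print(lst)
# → [-7, 69, 81, 35]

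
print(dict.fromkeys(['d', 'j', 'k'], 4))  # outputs {'d': 4, 'j': 4, 'k': 4}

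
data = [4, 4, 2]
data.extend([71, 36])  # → [4, 4, 2, 71, 36]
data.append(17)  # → [4, 4, 2, 71, 36, 17]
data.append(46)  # [4, 4, 2, 71, 36, 17, 46]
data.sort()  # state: [2, 4, 4, 17, 36, 46, 71]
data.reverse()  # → [71, 46, 36, 17, 4, 4, 2]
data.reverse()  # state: [2, 4, 4, 17, 36, 46, 71]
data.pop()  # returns 71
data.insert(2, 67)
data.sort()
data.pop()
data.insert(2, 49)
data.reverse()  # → [46, 36, 17, 4, 49, 4, 2]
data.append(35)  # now [46, 36, 17, 4, 49, 4, 2, 35]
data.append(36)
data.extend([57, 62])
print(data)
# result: [46, 36, 17, 4, 49, 4, 2, 35, 36, 57, 62]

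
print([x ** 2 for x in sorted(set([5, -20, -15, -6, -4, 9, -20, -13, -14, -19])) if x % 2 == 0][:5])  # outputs [400, 196, 36, 16]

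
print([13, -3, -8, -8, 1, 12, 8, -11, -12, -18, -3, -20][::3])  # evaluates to [13, -8, 8, -18]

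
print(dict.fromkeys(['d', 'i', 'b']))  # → {'d': None, 'i': None, 'b': None}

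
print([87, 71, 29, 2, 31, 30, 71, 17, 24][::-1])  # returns [24, 17, 71, 30, 31, 2, 29, 71, 87]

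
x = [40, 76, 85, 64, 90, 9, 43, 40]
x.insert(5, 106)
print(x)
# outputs [40, 76, 85, 64, 90, 106, 9, 43, 40]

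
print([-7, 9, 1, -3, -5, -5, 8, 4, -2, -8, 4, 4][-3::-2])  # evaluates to [-8, 4, -5, -3, 9]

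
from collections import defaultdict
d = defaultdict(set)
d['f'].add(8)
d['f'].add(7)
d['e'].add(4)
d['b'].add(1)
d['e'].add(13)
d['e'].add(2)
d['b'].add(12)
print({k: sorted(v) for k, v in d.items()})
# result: {'f': [7, 8], 'e': [2, 4, 13], 'b': [1, 12]}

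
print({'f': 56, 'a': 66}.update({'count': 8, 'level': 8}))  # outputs None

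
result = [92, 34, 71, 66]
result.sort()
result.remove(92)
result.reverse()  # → [71, 66, 34]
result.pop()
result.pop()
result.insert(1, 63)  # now [71, 63]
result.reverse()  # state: [63, 71]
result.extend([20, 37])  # [63, 71, 20, 37]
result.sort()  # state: [20, 37, 63, 71]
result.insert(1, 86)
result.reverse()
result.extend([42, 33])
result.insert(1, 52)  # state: [71, 52, 63, 37, 86, 20, 42, 33]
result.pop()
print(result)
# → [71, 52, 63, 37, 86, 20, 42]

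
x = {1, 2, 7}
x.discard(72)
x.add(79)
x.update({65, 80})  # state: {1, 2, 7, 65, 79, 80}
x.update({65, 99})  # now {1, 2, 7, 65, 79, 80, 99}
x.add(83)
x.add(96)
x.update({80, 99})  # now {1, 2, 7, 65, 79, 80, 83, 96, 99}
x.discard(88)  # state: {1, 2, 7, 65, 79, 80, 83, 96, 99}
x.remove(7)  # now {1, 2, 65, 79, 80, 83, 96, 99}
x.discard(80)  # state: {1, 2, 65, 79, 83, 96, 99}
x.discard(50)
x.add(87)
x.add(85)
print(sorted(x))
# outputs [1, 2, 65, 79, 83, 85, 87, 96, 99]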